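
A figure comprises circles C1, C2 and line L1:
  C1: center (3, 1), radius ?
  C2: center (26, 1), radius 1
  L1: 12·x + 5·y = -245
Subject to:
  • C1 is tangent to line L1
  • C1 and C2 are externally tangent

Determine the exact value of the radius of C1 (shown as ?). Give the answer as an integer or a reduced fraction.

1. [C1‖L1]  r_C1² − 484 = 0  ⇒  r_C1 = 22 (r>0 drops 1)
2. [ext C1·C2]  r_C1² + 2r_C1 − 528 = 0  ⇒  r_C1 = 22 (r>0 drops 1)

22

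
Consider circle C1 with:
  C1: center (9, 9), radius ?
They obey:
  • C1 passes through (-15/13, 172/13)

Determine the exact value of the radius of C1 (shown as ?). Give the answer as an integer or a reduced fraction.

11

1. [C1∋P]  r_C1² − 121 = 0  ⇒  r_C1 = 11 (r>0 drops 1)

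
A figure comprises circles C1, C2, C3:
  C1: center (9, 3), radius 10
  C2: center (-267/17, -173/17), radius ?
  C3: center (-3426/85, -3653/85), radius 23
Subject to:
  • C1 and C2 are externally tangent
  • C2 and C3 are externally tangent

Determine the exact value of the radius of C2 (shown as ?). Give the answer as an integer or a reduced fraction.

18

1. [ext C1·C2]  r_C2² + 20r_C2 − 684 = 0  ⇒  r_C2 = 18 (r>0 drops 1)
2. [ext C2·C3]  r_C2² + 46r_C2 − 1152 = 0  ⇒  r_C2 = 18 (r>0 drops 1)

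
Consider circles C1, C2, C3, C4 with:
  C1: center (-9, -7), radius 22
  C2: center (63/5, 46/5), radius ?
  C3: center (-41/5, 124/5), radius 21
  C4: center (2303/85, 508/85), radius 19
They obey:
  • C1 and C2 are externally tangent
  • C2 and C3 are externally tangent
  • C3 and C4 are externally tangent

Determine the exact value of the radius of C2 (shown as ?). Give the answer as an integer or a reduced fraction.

5

1. [ext C1·C2]  r_C2² + 44r_C2 − 245 = 0  ⇒  r_C2 = 5 (r>0 drops 1)
2. [ext C2·C3]  r_C2² + 42r_C2 − 235 = 0  ⇒  r_C2 = 5 (r>0 drops 1)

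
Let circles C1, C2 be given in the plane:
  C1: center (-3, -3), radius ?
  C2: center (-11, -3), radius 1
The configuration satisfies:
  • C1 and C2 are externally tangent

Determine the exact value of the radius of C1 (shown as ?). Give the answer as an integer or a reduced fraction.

7

1. [ext C1·C2]  r_C1² + 2r_C1 − 63 = 0  ⇒  r_C1 = 7 (r>0 drops 1)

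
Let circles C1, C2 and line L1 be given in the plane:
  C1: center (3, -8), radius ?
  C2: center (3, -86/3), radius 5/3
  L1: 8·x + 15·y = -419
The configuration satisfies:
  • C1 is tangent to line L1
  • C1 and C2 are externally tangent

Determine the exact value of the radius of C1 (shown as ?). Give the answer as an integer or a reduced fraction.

1. [C1‖L1]  r_C1² − 361 = 0  ⇒  r_C1 = 19 (r>0 drops 1)
2. [ext C1·C2]  r_C1² + (10/3)r_C1 − 1273/3 = 0  ⇒  r_C1 = 19 (r>0 drops 1)

19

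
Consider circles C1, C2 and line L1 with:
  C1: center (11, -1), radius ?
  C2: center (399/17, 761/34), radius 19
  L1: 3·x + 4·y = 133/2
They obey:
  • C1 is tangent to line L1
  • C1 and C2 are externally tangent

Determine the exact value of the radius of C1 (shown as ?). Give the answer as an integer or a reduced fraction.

1. [C1‖L1]  r_C1² − 225/4 = 0  ⇒  r_C1 = 15/2 (r>0 drops 1)
2. [ext C1·C2]  r_C1² + 38r_C1 − 1365/4 = 0  ⇒  r_C1 = 15/2 (r>0 drops 1)

15/2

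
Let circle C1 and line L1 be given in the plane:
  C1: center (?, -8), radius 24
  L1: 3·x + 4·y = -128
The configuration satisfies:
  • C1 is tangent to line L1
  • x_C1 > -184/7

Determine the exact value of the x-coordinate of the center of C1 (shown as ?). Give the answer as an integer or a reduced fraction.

1. [C1‖L1]  x_C1² + 64x_C1 − 576 = 0  ⇒  x_C1 = -72 or 8
2. given x_C1 > -184/7: keep 8

8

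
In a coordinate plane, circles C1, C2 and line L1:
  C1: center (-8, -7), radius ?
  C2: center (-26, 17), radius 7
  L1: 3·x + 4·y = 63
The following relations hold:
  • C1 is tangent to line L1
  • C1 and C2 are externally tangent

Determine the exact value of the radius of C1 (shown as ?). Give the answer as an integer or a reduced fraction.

23

1. [C1‖L1]  r_C1² − 529 = 0  ⇒  r_C1 = 23 (r>0 drops 1)
2. [ext C1·C2]  r_C1² + 14r_C1 − 851 = 0  ⇒  r_C1 = 23 (r>0 drops 1)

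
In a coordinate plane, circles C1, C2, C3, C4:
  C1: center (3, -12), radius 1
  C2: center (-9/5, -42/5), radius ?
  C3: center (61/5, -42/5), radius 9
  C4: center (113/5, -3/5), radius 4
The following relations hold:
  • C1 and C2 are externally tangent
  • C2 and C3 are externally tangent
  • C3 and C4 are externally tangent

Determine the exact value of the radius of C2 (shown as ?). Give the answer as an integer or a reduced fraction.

5

1. [ext C1·C2]  r_C2² + 2r_C2 − 35 = 0  ⇒  r_C2 = 5 (r>0 drops 1)
2. [ext C2·C3]  r_C2² + 18r_C2 − 115 = 0  ⇒  r_C2 = 5 (r>0 drops 1)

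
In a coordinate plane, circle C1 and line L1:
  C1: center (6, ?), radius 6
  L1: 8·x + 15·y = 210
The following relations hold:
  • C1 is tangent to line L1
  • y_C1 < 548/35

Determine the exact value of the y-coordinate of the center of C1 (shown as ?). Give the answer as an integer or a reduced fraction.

1. [C1‖L1]  y_C1² − (108/5)y_C1 + 352/5 = 0  ⇒  y_C1 = 4 or 88/5
2. given y_C1 < 548/35: keep 4

4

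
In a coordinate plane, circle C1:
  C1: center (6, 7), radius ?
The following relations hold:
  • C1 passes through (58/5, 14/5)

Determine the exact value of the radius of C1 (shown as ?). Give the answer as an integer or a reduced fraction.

1. [C1∋P]  r_C1² − 49 = 0  ⇒  r_C1 = 7 (r>0 drops 1)

7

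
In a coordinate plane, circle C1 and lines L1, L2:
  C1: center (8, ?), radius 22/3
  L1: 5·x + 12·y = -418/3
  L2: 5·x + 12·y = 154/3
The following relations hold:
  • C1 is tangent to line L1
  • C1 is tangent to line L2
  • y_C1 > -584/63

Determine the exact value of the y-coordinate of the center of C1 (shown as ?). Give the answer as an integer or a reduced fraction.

1. [C1‖L1]  y_C1² + (269/9)y_C1 + 1442/9 = 0  ⇒  y_C1 = -206/9 or -7
2. [C1‖L2]  y_C1² − (17/9)y_C1 − 560/9 = 0  ⇒  y_C1 = -7 or 80/9

-7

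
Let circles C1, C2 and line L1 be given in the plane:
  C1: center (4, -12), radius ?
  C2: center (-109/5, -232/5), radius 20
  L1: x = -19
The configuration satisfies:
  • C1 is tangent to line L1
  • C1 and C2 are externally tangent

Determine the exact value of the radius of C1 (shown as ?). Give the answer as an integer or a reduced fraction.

23

1. [C1‖L1]  r_C1² − 529 = 0  ⇒  r_C1 = 23 (r>0 drops 1)
2. [ext C1·C2]  r_C1² + 40r_C1 − 1449 = 0  ⇒  r_C1 = 23 (r>0 drops 1)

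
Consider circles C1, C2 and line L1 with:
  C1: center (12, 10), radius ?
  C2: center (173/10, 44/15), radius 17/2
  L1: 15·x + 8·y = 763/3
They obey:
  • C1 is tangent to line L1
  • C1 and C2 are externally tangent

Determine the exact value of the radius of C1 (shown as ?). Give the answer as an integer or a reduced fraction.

1. [C1‖L1]  r_C1² − 1/9 = 0  ⇒  r_C1 = 1/3 (r>0 drops 1)
2. [ext C1·C2]  r_C1² + 17r_C1 − 52/9 = 0  ⇒  r_C1 = 1/3 (r>0 drops 1)

1/3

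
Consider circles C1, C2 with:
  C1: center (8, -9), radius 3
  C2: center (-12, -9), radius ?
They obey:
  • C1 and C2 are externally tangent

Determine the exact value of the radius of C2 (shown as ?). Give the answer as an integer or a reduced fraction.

1. [ext C1·C2]  r_C2² + 6r_C2 − 391 = 0  ⇒  r_C2 = 17 (r>0 drops 1)

17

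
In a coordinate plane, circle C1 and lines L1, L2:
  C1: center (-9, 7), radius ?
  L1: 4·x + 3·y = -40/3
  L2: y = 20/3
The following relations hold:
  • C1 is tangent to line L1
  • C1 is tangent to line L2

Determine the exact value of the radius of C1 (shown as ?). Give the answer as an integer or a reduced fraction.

1. [C1‖L1]  r_C1² − 1/9 = 0  ⇒  r_C1 = 1/3 (r>0 drops 1)
2. [C1‖L2]  r_C1² − 1/9 = 0  ⇒  r_C1 = 1/3 (r>0 drops 1)

1/3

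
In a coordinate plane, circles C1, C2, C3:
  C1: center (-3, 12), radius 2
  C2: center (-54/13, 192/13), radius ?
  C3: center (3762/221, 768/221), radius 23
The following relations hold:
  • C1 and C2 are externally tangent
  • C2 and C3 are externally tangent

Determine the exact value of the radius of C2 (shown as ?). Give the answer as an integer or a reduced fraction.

1

1. [ext C1·C2]  r_C2² + 4r_C2 − 5 = 0  ⇒  r_C2 = 1 (r>0 drops 1)
2. [ext C2·C3]  r_C2² + 46r_C2 − 47 = 0  ⇒  r_C2 = 1 (r>0 drops 1)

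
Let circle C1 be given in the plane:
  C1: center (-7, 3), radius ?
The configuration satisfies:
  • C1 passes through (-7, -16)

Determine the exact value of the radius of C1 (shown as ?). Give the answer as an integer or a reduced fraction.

1. [C1∋P]  r_C1² − 361 = 0  ⇒  r_C1 = 19 (r>0 drops 1)

19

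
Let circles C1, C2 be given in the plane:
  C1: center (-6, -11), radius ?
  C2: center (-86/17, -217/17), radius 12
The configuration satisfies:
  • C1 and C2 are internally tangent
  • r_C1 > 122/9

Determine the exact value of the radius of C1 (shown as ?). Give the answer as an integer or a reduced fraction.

14

1. [int C1,C2]  r_C1² − 24r_C1 + 140 = 0  ⇒  r_C1 = 10 or 14
2. given r_C1 > 122/9: keep 14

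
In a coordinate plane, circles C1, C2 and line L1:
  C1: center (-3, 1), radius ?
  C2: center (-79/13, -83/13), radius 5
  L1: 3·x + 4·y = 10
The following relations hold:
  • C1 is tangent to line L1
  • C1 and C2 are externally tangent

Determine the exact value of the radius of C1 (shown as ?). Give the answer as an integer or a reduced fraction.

3

1. [C1‖L1]  r_C1² − 9 = 0  ⇒  r_C1 = 3 (r>0 drops 1)
2. [ext C1·C2]  r_C1² + 10r_C1 − 39 = 0  ⇒  r_C1 = 3 (r>0 drops 1)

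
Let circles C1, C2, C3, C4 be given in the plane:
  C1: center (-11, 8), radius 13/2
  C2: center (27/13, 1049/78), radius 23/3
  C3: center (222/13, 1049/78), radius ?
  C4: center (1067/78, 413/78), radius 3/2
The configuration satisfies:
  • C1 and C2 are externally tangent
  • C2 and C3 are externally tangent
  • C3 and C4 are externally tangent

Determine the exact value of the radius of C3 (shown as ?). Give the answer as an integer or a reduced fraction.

22/3

1. [ext C2·C3]  r_C3² + (46/3)r_C3 − 1496/9 = 0  ⇒  r_C3 = 22/3 (r>0 drops 1)
2. [ext C3·C4]  r_C3² + 3r_C3 − 682/9 = 0  ⇒  r_C3 = 22/3 (r>0 drops 1)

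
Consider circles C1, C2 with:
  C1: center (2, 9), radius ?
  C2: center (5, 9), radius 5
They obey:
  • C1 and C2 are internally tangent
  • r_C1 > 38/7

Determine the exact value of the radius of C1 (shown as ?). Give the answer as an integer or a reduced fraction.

8

1. [int C1,C2]  r_C1² − 10r_C1 + 16 = 0  ⇒  r_C1 = 2 or 8
2. given r_C1 > 38/7: keep 8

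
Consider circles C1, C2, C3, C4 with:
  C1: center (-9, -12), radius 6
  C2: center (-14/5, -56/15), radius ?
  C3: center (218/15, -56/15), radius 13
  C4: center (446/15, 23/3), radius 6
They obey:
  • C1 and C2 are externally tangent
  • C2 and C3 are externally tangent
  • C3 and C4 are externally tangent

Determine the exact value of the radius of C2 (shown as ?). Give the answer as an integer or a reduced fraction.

1. [ext C1·C2]  r_C2² + 12r_C2 − 637/9 = 0  ⇒  r_C2 = 13/3 (r>0 drops 1)
2. [ext C2·C3]  r_C2² + 26r_C2 − 1183/9 = 0  ⇒  r_C2 = 13/3 (r>0 drops 1)

13/3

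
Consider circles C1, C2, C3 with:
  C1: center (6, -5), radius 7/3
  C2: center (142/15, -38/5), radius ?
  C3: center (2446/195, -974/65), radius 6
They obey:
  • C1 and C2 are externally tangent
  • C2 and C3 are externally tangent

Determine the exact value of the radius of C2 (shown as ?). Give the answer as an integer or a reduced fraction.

2

1. [ext C1·C2]  r_C2² + (14/3)r_C2 − 40/3 = 0  ⇒  r_C2 = 2 (r>0 drops 1)
2. [ext C2·C3]  r_C2² + 12r_C2 − 28 = 0  ⇒  r_C2 = 2 (r>0 drops 1)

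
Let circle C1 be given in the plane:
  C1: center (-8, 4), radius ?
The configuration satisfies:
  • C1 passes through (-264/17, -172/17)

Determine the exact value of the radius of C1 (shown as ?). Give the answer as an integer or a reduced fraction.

16

1. [C1∋P]  r_C1² − 256 = 0  ⇒  r_C1 = 16 (r>0 drops 1)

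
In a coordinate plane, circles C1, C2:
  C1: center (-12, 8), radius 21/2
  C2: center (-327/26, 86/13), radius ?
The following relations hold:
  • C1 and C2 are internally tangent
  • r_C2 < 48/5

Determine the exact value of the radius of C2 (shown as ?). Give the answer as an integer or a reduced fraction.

9

1. [int C1,C2]  r_C2² − 21r_C2 + 108 = 0  ⇒  r_C2 = 9 or 12
2. given r_C2 < 48/5: keep 9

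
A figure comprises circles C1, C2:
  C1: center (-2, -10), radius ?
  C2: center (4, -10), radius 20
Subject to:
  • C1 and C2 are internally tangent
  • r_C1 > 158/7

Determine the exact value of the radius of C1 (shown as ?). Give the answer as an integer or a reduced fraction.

1. [int C1,C2]  r_C1² − 40r_C1 + 364 = 0  ⇒  r_C1 = 14 or 26
2. given r_C1 > 158/7: keep 26

26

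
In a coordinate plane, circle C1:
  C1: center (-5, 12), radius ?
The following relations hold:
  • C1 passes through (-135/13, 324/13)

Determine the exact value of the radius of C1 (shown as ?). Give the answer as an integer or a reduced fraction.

14

1. [C1∋P]  r_C1² − 196 = 0  ⇒  r_C1 = 14 (r>0 drops 1)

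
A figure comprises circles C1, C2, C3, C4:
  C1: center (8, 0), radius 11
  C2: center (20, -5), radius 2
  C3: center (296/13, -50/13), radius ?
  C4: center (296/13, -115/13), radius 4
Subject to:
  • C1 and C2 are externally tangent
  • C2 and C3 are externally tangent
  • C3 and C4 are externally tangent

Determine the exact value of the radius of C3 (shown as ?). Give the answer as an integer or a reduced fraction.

1. [ext C2·C3]  r_C3² + 4r_C3 − 5 = 0  ⇒  r_C3 = 1 (r>0 drops 1)
2. [ext C3·C4]  r_C3² + 8r_C3 − 9 = 0  ⇒  r_C3 = 1 (r>0 drops 1)

1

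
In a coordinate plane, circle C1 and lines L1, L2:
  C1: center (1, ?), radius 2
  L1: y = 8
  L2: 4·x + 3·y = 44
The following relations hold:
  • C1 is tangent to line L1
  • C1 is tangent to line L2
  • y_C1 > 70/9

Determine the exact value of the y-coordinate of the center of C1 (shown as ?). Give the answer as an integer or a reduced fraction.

10

1. [C1‖L1]  y_C1² − 16y_C1 + 60 = 0  ⇒  y_C1 = 6 or 10
2. [C1‖L2]  y_C1² − (80/3)y_C1 + 500/3 = 0  ⇒  y_C1 = 10 or 50/3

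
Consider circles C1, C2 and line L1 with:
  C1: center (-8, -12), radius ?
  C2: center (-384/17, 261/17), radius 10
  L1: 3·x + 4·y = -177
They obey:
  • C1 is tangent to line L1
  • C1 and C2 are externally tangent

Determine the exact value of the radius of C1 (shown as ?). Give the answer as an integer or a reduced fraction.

21

1. [C1‖L1]  r_C1² − 441 = 0  ⇒  r_C1 = 21 (r>0 drops 1)
2. [ext C1·C2]  r_C1² + 20r_C1 − 861 = 0  ⇒  r_C1 = 21 (r>0 drops 1)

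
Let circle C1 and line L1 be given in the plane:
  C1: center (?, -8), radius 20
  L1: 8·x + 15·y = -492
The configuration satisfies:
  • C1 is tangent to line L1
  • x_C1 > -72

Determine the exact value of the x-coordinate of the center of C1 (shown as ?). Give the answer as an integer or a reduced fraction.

1. [C1‖L1]  x_C1² + 93x_C1 + 356 = 0  ⇒  x_C1 = -89 or -4
2. given x_C1 > -72: keep -4

-4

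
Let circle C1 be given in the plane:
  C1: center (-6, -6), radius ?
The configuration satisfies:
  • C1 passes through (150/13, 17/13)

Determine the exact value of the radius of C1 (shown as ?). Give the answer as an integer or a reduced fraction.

1. [C1∋P]  r_C1² − 361 = 0  ⇒  r_C1 = 19 (r>0 drops 1)

19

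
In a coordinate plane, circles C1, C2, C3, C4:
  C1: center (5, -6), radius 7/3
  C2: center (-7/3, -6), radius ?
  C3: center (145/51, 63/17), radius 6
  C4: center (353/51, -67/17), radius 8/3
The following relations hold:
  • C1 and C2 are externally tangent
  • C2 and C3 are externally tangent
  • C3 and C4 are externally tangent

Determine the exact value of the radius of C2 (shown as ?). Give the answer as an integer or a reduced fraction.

5

1. [ext C1·C2]  r_C2² + (14/3)r_C2 − 145/3 = 0  ⇒  r_C2 = 5 (r>0 drops 1)
2. [ext C2·C3]  r_C2² + 12r_C2 − 85 = 0  ⇒  r_C2 = 5 (r>0 drops 1)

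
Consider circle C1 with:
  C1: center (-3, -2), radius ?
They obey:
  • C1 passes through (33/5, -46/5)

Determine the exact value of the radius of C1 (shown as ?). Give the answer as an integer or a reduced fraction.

12

1. [C1∋P]  r_C1² − 144 = 0  ⇒  r_C1 = 12 (r>0 drops 1)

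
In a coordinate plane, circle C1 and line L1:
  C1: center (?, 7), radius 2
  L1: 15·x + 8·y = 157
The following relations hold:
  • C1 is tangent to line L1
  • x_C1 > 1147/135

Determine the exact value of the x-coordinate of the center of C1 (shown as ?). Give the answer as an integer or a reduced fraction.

9

1. [C1‖L1]  x_C1² − (202/15)x_C1 + 201/5 = 0  ⇒  x_C1 = 67/15 or 9
2. given x_C1 > 1147/135: keep 9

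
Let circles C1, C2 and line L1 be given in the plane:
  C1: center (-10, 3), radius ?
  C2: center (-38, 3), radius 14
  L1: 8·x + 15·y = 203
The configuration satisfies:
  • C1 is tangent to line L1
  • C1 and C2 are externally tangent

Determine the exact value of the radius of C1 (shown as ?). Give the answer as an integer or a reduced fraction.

1. [C1‖L1]  r_C1² − 196 = 0  ⇒  r_C1 = 14 (r>0 drops 1)
2. [ext C1·C2]  r_C1² + 28r_C1 − 588 = 0  ⇒  r_C1 = 14 (r>0 drops 1)

14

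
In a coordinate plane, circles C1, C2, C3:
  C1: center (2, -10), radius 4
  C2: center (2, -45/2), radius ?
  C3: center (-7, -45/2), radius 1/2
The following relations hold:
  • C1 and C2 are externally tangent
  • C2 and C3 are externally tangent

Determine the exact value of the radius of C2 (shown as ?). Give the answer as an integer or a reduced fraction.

17/2

1. [ext C1·C2]  r_C2² + 8r_C2 − 561/4 = 0  ⇒  r_C2 = 17/2 (r>0 drops 1)
2. [ext C2·C3]  r_C2² + 1r_C2 − 323/4 = 0  ⇒  r_C2 = 17/2 (r>0 drops 1)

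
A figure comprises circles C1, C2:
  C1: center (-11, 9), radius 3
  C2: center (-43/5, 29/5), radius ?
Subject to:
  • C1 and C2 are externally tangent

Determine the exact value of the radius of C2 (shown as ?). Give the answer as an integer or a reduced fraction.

1. [ext C1·C2]  r_C2² + 6r_C2 − 7 = 0  ⇒  r_C2 = 1 (r>0 drops 1)

1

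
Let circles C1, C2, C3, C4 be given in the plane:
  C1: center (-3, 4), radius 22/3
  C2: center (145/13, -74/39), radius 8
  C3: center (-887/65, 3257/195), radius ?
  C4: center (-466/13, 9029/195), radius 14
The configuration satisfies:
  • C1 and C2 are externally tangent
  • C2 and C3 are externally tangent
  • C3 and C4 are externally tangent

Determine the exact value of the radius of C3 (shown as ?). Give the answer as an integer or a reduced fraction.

1. [ext C2·C3]  r_C3² + 16r_C3 − 897 = 0  ⇒  r_C3 = 23 (r>0 drops 1)
2. [ext C3·C4]  r_C3² + 28r_C3 − 1173 = 0  ⇒  r_C3 = 23 (r>0 drops 1)

23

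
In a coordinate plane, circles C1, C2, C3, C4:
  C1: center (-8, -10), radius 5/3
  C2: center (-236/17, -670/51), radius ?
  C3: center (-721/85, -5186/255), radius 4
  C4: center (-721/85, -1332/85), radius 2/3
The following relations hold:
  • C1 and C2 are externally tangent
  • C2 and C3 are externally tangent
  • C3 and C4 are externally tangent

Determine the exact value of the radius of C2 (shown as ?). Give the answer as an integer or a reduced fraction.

1. [ext C1·C2]  r_C2² + (10/3)r_C2 − 125/3 = 0  ⇒  r_C2 = 5 (r>0 drops 1)
2. [ext C2·C3]  r_C2² + 8r_C2 − 65 = 0  ⇒  r_C2 = 5 (r>0 drops 1)

5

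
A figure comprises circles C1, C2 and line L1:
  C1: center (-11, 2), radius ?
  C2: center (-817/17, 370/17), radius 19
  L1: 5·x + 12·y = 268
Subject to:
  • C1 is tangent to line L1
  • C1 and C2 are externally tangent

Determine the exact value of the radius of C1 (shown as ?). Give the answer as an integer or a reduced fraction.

23

1. [C1‖L1]  r_C1² − 529 = 0  ⇒  r_C1 = 23 (r>0 drops 1)
2. [ext C1·C2]  r_C1² + 38r_C1 − 1403 = 0  ⇒  r_C1 = 23 (r>0 drops 1)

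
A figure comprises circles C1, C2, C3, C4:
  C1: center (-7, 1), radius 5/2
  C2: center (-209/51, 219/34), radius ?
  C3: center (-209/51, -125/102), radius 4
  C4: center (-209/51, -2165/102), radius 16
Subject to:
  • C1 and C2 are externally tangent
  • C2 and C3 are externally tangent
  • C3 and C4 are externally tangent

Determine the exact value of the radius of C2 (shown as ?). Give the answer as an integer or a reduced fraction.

1. [ext C1·C2]  r_C2² + 5r_C2 − 286/9 = 0  ⇒  r_C2 = 11/3 (r>0 drops 1)
2. [ext C2·C3]  r_C2² + 8r_C2 − 385/9 = 0  ⇒  r_C2 = 11/3 (r>0 drops 1)

11/3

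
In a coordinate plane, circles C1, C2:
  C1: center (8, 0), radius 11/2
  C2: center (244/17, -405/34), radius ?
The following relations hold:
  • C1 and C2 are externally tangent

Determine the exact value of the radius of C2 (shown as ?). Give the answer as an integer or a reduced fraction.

1. [ext C1·C2]  r_C2² + 11r_C2 − 152 = 0  ⇒  r_C2 = 8 (r>0 drops 1)

8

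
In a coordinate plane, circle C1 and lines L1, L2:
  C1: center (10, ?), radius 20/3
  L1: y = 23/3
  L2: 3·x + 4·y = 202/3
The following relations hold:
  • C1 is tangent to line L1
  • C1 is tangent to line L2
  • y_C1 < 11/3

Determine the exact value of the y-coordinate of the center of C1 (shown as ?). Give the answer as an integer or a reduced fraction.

1. [C1‖L1]  y_C1² − (46/3)y_C1 + 43/3 = 0  ⇒  y_C1 = 1 or 43/3
2. [C1‖L2]  y_C1² − (56/3)y_C1 + 53/3 = 0  ⇒  y_C1 = 1 or 53/3

1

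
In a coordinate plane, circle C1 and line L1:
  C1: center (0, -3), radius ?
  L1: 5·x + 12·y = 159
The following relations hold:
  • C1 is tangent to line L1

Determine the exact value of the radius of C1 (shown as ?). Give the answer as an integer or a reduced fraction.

15

1. [C1‖L1]  r_C1² − 225 = 0  ⇒  r_C1 = 15 (r>0 drops 1)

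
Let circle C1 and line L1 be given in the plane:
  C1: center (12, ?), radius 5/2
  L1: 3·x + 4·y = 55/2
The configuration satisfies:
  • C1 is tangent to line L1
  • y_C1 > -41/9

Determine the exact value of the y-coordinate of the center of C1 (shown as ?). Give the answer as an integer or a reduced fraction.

1

1. [C1‖L1]  y_C1² + (17/4)y_C1 − 21/4 = 0  ⇒  y_C1 = -21/4 or 1
2. given y_C1 > -41/9: keep 1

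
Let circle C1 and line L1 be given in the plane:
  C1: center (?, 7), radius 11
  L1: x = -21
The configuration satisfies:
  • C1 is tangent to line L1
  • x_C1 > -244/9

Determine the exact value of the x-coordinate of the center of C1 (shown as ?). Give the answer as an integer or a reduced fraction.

1. [C1‖L1]  x_C1² + 42x_C1 + 320 = 0  ⇒  x_C1 = -32 or -10
2. given x_C1 > -244/9: keep -10

-10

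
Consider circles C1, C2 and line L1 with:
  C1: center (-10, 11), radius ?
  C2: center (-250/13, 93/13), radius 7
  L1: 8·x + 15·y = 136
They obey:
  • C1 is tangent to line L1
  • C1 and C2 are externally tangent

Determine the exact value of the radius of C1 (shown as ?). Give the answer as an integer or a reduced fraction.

3

1. [C1‖L1]  r_C1² − 9 = 0  ⇒  r_C1 = 3 (r>0 drops 1)
2. [ext C1·C2]  r_C1² + 14r_C1 − 51 = 0  ⇒  r_C1 = 3 (r>0 drops 1)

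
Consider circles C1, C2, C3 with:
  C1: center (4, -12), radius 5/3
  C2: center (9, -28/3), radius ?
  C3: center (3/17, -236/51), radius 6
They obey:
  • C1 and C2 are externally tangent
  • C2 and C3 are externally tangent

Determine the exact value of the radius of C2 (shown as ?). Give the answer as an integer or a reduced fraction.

4

1. [ext C1·C2]  r_C2² + (10/3)r_C2 − 88/3 = 0  ⇒  r_C2 = 4 (r>0 drops 1)
2. [ext C2·C3]  r_C2² + 12r_C2 − 64 = 0  ⇒  r_C2 = 4 (r>0 drops 1)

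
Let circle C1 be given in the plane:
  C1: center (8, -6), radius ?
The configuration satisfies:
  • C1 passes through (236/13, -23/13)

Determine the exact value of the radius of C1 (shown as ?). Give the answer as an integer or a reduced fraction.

11

1. [C1∋P]  r_C1² − 121 = 0  ⇒  r_C1 = 11 (r>0 drops 1)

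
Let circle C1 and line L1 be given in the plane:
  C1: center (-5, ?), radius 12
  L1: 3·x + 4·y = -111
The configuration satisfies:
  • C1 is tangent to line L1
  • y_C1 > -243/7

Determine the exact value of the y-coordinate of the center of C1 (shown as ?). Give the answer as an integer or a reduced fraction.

-9

1. [C1‖L1]  y_C1² + 48y_C1 + 351 = 0  ⇒  y_C1 = -39 or -9
2. given y_C1 > -243/7: keep -9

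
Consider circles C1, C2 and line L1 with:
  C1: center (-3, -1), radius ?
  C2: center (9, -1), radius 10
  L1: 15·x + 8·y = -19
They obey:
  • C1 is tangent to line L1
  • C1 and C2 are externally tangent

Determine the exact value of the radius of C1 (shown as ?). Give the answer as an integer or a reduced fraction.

1. [C1‖L1]  r_C1² − 4 = 0  ⇒  r_C1 = 2 (r>0 drops 1)
2. [ext C1·C2]  r_C1² + 20r_C1 − 44 = 0  ⇒  r_C1 = 2 (r>0 drops 1)

2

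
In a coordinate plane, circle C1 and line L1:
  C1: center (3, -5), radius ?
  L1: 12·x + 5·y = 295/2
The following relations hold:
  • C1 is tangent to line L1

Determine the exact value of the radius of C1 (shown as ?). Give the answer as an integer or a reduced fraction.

1. [C1‖L1]  r_C1² − 441/4 = 0  ⇒  r_C1 = 21/2 (r>0 drops 1)

21/2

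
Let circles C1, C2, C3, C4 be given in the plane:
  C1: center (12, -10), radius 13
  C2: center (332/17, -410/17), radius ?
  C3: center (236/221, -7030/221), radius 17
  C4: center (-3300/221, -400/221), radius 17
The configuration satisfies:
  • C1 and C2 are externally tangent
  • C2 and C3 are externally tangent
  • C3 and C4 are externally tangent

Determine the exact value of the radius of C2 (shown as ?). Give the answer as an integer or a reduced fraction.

3

1. [ext C1·C2]  r_C2² + 26r_C2 − 87 = 0  ⇒  r_C2 = 3 (r>0 drops 1)
2. [ext C2·C3]  r_C2² + 34r_C2 − 111 = 0  ⇒  r_C2 = 3 (r>0 drops 1)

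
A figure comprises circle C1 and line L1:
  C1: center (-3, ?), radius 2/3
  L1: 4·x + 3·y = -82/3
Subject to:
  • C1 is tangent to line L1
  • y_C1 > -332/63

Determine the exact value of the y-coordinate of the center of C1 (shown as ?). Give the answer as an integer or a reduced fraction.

1. [C1‖L1]  y_C1² + (92/9)y_C1 + 224/9 = 0  ⇒  y_C1 = -56/9 or -4
2. given y_C1 > -332/63: keep -4

-4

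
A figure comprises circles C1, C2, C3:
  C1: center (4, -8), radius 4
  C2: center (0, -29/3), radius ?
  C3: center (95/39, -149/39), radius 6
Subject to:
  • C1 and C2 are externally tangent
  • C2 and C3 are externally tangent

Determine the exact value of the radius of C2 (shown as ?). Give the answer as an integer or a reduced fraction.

1/3

1. [ext C1·C2]  r_C2² + 8r_C2 − 25/9 = 0  ⇒  r_C2 = 1/3 (r>0 drops 1)
2. [ext C2·C3]  r_C2² + 12r_C2 − 37/9 = 0  ⇒  r_C2 = 1/3 (r>0 drops 1)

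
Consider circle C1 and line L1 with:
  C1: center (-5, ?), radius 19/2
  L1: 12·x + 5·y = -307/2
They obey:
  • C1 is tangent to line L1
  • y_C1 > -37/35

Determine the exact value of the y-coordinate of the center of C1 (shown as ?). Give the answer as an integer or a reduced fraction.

6

1. [C1‖L1]  y_C1² + (187/5)y_C1 − 1302/5 = 0  ⇒  y_C1 = -217/5 or 6
2. given y_C1 > -37/35: keep 6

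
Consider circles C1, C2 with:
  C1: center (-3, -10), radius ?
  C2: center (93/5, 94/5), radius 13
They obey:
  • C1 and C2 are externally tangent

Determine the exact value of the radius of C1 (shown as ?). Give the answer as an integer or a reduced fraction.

23

1. [ext C1·C2]  r_C1² + 26r_C1 − 1127 = 0  ⇒  r_C1 = 23 (r>0 drops 1)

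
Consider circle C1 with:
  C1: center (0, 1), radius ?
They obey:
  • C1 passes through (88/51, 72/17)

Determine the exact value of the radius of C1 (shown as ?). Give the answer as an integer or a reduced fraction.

1. [C1∋P]  r_C1² − 121/9 = 0  ⇒  r_C1 = 11/3 (r>0 drops 1)

11/3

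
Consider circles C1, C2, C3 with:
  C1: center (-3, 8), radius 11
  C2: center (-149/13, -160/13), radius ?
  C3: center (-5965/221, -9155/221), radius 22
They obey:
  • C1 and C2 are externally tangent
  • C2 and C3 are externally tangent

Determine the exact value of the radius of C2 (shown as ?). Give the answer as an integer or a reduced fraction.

11

1. [ext C1·C2]  r_C2² + 22r_C2 − 363 = 0  ⇒  r_C2 = 11 (r>0 drops 1)
2. [ext C2·C3]  r_C2² + 44r_C2 − 605 = 0  ⇒  r_C2 = 11 (r>0 drops 1)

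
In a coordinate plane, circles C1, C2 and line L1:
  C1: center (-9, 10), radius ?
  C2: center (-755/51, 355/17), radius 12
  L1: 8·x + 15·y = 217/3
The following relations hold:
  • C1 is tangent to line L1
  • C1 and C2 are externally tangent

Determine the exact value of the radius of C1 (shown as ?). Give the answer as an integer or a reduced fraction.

1/3

1. [C1‖L1]  r_C1² − 1/9 = 0  ⇒  r_C1 = 1/3 (r>0 drops 1)
2. [ext C1·C2]  r_C1² + 24r_C1 − 73/9 = 0  ⇒  r_C1 = 1/3 (r>0 drops 1)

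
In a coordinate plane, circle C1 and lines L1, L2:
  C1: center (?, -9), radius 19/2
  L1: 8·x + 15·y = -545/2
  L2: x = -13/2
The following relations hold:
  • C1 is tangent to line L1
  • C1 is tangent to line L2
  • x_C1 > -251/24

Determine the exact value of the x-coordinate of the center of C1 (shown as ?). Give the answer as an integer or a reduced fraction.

3

1. [C1‖L1]  x_C1² + (275/8)x_C1 − 897/8 = 0  ⇒  x_C1 = -299/8 or 3
2. [C1‖L2]  x_C1² + 13x_C1 − 48 = 0  ⇒  x_C1 = -16 or 3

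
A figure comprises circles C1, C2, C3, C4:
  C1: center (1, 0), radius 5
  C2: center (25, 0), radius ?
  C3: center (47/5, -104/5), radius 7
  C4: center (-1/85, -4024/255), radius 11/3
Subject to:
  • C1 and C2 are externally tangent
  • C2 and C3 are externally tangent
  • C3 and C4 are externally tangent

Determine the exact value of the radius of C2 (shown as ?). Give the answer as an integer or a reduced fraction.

19

1. [ext C1·C2]  r_C2² + 10r_C2 − 551 = 0  ⇒  r_C2 = 19 (r>0 drops 1)
2. [ext C2·C3]  r_C2² + 14r_C2 − 627 = 0  ⇒  r_C2 = 19 (r>0 drops 1)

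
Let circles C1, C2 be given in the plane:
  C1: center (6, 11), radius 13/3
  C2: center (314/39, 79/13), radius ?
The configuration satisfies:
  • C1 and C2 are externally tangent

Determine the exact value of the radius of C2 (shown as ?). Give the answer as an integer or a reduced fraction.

1

1. [ext C1·C2]  r_C2² + (26/3)r_C2 − 29/3 = 0  ⇒  r_C2 = 1 (r>0 drops 1)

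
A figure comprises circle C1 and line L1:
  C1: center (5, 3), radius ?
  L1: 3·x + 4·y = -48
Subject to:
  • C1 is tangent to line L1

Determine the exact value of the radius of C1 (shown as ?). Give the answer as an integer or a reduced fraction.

1. [C1‖L1]  r_C1² − 225 = 0  ⇒  r_C1 = 15 (r>0 drops 1)

15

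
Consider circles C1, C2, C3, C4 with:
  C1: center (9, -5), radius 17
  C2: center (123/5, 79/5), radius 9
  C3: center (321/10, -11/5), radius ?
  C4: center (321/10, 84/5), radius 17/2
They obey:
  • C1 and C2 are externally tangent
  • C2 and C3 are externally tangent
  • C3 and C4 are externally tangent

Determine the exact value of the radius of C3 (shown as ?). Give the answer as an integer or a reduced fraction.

21/2

1. [ext C2·C3]  r_C3² + 18r_C3 − 1197/4 = 0  ⇒  r_C3 = 21/2 (r>0 drops 1)
2. [ext C3·C4]  r_C3² + 17r_C3 − 1155/4 = 0  ⇒  r_C3 = 21/2 (r>0 drops 1)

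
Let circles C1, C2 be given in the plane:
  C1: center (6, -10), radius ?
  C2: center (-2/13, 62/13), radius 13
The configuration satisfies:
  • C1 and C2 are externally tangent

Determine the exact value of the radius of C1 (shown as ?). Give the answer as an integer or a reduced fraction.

3

1. [ext C1·C2]  r_C1² + 26r_C1 − 87 = 0  ⇒  r_C1 = 3 (r>0 drops 1)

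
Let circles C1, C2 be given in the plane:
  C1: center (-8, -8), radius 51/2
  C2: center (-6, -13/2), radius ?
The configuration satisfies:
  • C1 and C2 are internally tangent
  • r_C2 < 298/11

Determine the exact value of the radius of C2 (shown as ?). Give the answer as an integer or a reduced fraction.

1. [int C1,C2]  r_C2² − 51r_C2 + 644 = 0  ⇒  r_C2 = 23 or 28
2. given r_C2 < 298/11: keep 23

23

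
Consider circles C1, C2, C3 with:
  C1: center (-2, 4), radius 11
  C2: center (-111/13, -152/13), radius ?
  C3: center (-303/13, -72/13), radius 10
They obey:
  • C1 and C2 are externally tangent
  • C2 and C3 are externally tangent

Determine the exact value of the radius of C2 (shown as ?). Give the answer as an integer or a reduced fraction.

6

1. [ext C1·C2]  r_C2² + 22r_C2 − 168 = 0  ⇒  r_C2 = 6 (r>0 drops 1)
2. [ext C2·C3]  r_C2² + 20r_C2 − 156 = 0  ⇒  r_C2 = 6 (r>0 drops 1)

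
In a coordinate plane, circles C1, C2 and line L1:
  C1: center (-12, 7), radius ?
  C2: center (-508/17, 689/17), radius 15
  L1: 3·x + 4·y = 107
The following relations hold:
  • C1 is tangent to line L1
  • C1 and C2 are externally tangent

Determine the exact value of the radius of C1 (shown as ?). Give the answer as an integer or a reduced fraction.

23

1. [C1‖L1]  r_C1² − 529 = 0  ⇒  r_C1 = 23 (r>0 drops 1)
2. [ext C1·C2]  r_C1² + 30r_C1 − 1219 = 0  ⇒  r_C1 = 23 (r>0 drops 1)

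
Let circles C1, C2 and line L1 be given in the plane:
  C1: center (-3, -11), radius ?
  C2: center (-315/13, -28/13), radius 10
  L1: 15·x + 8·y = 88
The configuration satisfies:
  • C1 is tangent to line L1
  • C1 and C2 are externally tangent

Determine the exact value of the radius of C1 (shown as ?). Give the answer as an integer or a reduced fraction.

1. [C1‖L1]  r_C1² − 169 = 0  ⇒  r_C1 = 13 (r>0 drops 1)
2. [ext C1·C2]  r_C1² + 20r_C1 − 429 = 0  ⇒  r_C1 = 13 (r>0 drops 1)

13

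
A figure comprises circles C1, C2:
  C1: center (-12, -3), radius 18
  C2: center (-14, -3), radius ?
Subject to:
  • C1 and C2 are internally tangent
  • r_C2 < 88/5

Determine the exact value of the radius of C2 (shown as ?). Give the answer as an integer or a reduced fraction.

1. [int C1,C2]  r_C2² − 36r_C2 + 320 = 0  ⇒  r_C2 = 16 or 20
2. given r_C2 < 88/5: keep 16

16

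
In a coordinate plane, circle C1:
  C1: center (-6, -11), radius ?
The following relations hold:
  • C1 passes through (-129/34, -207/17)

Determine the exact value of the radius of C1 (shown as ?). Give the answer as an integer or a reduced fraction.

1. [C1∋P]  r_C1² − 25/4 = 0  ⇒  r_C1 = 5/2 (r>0 drops 1)

5/2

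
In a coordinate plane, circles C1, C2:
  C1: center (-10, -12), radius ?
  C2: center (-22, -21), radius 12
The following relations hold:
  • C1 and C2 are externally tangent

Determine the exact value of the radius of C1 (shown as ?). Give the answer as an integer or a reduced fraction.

3

1. [ext C1·C2]  r_C1² + 24r_C1 − 81 = 0  ⇒  r_C1 = 3 (r>0 drops 1)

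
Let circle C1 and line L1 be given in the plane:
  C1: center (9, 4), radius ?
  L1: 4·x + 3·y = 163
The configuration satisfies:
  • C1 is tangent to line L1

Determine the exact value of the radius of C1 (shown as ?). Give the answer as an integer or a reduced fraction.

1. [C1‖L1]  r_C1² − 529 = 0  ⇒  r_C1 = 23 (r>0 drops 1)

23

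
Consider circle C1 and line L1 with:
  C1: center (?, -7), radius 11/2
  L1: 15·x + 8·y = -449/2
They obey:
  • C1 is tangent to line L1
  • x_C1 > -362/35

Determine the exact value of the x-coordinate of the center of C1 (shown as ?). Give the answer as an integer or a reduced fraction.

1. [C1‖L1]  x_C1² + (337/15)x_C1 + 262/3 = 0  ⇒  x_C1 = -262/15 or -5
2. given x_C1 > -362/35: keep -5

-5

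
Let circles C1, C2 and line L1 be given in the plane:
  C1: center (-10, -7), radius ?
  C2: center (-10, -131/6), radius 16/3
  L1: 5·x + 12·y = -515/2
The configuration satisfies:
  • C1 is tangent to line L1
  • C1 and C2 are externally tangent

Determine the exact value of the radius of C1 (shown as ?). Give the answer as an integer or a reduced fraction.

19/2

1. [C1‖L1]  r_C1² − 361/4 = 0  ⇒  r_C1 = 19/2 (r>0 drops 1)
2. [ext C1·C2]  r_C1² + (32/3)r_C1 − 2299/12 = 0  ⇒  r_C1 = 19/2 (r>0 drops 1)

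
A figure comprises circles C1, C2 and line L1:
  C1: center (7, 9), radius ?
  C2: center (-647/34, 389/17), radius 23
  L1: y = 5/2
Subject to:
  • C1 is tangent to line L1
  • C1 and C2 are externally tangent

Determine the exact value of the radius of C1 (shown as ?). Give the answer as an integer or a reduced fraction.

1. [C1‖L1]  r_C1² − 169/4 = 0  ⇒  r_C1 = 13/2 (r>0 drops 1)
2. [ext C1·C2]  r_C1² + 46r_C1 − 1365/4 = 0  ⇒  r_C1 = 13/2 (r>0 drops 1)

13/2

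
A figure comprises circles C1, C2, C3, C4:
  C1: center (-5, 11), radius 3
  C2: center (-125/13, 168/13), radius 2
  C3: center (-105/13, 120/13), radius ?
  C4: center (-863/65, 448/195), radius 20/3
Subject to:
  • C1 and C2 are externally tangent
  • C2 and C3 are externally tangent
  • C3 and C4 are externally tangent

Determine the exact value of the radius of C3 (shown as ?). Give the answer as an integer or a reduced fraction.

2

1. [ext C2·C3]  r_C3² + 4r_C3 − 12 = 0  ⇒  r_C3 = 2 (r>0 drops 1)
2. [ext C3·C4]  r_C3² + (40/3)r_C3 − 92/3 = 0  ⇒  r_C3 = 2 (r>0 drops 1)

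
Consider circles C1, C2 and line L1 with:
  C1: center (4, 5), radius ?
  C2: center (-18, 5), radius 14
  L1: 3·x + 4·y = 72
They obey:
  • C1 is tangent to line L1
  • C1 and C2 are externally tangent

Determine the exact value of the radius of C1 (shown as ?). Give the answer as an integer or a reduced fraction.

8

1. [C1‖L1]  r_C1² − 64 = 0  ⇒  r_C1 = 8 (r>0 drops 1)
2. [ext C1·C2]  r_C1² + 28r_C1 − 288 = 0  ⇒  r_C1 = 8 (r>0 drops 1)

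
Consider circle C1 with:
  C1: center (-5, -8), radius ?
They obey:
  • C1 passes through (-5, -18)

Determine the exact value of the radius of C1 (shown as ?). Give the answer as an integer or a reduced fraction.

10

1. [C1∋P]  r_C1² − 100 = 0  ⇒  r_C1 = 10 (r>0 drops 1)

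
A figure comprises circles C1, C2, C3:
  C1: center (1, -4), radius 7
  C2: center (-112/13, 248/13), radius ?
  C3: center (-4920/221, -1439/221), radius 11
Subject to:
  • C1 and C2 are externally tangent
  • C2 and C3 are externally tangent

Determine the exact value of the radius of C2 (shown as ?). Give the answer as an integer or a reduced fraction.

18

1. [ext C1·C2]  r_C2² + 14r_C2 − 576 = 0  ⇒  r_C2 = 18 (r>0 drops 1)
2. [ext C2·C3]  r_C2² + 22r_C2 − 720 = 0  ⇒  r_C2 = 18 (r>0 drops 1)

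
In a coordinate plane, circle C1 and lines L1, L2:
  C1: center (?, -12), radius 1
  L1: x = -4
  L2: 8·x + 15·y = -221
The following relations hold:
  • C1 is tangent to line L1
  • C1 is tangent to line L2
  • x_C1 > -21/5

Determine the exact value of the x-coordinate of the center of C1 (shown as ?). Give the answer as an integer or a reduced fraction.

-3

1. [C1‖L1]  x_C1² + 8x_C1 + 15 = 0  ⇒  x_C1 = -5 or -3
2. [C1‖L2]  x_C1² + (41/4)x_C1 + 87/4 = 0  ⇒  x_C1 = -29/4 or -3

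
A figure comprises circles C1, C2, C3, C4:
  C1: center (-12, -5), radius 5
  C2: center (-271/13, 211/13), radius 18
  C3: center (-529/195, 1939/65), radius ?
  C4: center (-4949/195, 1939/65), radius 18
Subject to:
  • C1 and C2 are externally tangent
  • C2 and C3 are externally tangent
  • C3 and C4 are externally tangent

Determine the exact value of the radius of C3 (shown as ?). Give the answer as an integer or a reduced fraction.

1. [ext C2·C3]  r_C3² + 36r_C3 − 1708/9 = 0  ⇒  r_C3 = 14/3 (r>0 drops 1)
2. [ext C3·C4]  r_C3² + 36r_C3 − 1708/9 = 0  ⇒  r_C3 = 14/3 (r>0 drops 1)

14/3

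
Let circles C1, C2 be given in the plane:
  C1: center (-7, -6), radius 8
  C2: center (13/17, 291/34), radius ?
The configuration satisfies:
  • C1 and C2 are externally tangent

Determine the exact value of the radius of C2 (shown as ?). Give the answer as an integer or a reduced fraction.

1. [ext C1·C2]  r_C2² + 16r_C2 − 833/4 = 0  ⇒  r_C2 = 17/2 (r>0 drops 1)

17/2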